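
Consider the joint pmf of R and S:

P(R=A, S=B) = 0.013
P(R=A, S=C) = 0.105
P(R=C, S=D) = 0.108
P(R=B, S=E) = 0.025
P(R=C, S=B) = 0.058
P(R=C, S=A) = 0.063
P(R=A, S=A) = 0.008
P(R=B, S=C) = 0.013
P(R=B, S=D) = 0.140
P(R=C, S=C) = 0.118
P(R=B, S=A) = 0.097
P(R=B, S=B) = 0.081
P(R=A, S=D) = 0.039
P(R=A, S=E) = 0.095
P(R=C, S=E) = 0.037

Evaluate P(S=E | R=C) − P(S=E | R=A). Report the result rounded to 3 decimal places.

P(R=C) = 0.063 + 0.058 + 0.118 + 0.108 + 0.037 = 0.384; P(S=E | R=C) = 0.037/0.384 = 0.0964.
P(R=A) = 0.008 + 0.013 + 0.105 + 0.039 + 0.095 = 0.260; P(S=E | R=A) = 0.095/0.260 = 0.3654.
Difference = -0.269.

-0.269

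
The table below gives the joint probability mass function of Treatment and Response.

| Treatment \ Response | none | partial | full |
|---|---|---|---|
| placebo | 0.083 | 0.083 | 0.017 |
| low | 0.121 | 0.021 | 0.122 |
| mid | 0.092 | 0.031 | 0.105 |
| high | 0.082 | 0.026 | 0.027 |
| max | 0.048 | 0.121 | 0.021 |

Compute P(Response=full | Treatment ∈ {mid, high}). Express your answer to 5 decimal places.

0.36364

P(Treatment=mid) = 0.092 + 0.031 + 0.105 = 0.228.
P(Treatment=high) = 0.082 + 0.026 + 0.027 = 0.135.
P(Treatment ∈ {mid, high}) = 0.228 + 0.135 = 0.363; P(Response=full, Treatment ∈ {mid, high}) = 0.105 + 0.027 = 0.132.
P(Response=full | Treatment ∈ {mid, high}) = 0.132/0.363 = 0.36364.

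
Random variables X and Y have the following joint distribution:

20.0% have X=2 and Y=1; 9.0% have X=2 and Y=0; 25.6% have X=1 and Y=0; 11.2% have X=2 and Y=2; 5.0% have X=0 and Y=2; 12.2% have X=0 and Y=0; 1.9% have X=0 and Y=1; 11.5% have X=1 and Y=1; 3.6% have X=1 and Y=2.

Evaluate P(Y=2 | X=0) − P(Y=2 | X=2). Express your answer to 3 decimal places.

P(X=0) = 0.122 + 0.019 + 0.050 = 0.191; P(Y=2 | X=0) = 0.050/0.191 = 0.2618.
P(X=2) = 0.090 + 0.200 + 0.112 = 0.402; P(Y=2 | X=2) = 0.112/0.402 = 0.2786.
Difference = -0.017.

-0.017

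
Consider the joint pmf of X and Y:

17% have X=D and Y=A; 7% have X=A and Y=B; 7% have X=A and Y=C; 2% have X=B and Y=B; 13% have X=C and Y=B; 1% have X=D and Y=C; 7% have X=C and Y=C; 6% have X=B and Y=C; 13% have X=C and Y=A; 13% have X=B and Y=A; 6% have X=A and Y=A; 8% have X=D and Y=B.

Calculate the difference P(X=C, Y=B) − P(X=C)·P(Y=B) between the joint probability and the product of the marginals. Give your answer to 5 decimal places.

0.03100

P(X=C) = 0.13 + 0.13 + 0.07 = 0.33.
P(Y=B) = 0.07 + 0.02 + 0.13 + 0.08 = 0.30.
P(X=C, Y=B) − P(X=C)P(Y=B) = 0.13 − 0.33×0.30 = 0.03100.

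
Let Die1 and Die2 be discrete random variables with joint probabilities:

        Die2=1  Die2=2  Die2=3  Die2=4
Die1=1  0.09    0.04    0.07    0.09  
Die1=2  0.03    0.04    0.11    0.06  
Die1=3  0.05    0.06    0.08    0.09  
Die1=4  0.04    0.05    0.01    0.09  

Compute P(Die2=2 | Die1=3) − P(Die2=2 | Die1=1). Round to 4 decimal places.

0.0764

P(Die1=3) = 0.05 + 0.06 + 0.08 + 0.09 = 0.28; P(Die2=2 | Die1=3) = 0.06/0.28 = 0.21429.
P(Die1=1) = 0.09 + 0.04 + 0.07 + 0.09 = 0.29; P(Die2=2 | Die1=1) = 0.04/0.29 = 0.13793.
Difference = 0.0764.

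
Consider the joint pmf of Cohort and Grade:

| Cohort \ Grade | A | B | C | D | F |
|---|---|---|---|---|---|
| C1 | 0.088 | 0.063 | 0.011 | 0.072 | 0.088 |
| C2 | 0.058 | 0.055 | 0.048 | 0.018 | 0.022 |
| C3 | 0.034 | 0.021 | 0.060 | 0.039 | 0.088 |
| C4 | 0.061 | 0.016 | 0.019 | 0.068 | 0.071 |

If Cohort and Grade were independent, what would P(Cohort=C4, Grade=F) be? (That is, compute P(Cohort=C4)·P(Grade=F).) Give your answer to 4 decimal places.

0.0632

P(Cohort=C4) = 0.061 + 0.016 + 0.019 + 0.068 + 0.071 = 0.235.
P(Grade=F) = 0.088 + 0.022 + 0.088 + 0.071 = 0.269.
Product: 0.235 × 0.269 = 0.0632.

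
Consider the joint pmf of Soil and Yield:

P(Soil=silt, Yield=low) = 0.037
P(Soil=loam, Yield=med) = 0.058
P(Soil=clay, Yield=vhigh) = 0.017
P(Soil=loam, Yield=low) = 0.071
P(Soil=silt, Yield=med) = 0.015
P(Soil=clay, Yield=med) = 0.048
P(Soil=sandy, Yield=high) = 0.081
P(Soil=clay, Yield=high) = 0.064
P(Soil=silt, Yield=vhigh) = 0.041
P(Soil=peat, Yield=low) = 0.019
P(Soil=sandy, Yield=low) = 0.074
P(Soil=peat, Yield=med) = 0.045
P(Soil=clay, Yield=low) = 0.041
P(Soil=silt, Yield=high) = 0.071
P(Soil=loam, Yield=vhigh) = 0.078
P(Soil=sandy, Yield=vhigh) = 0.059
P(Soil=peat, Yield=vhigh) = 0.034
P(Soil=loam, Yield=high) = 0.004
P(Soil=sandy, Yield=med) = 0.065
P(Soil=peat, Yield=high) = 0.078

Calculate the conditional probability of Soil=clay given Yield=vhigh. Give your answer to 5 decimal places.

0.07424

P(Yield=vhigh) = 0.059 + 0.078 + 0.017 + 0.041 + 0.034 = 0.229.
P(Soil=clay | Yield=vhigh) = 0.017/0.229 = 0.07424.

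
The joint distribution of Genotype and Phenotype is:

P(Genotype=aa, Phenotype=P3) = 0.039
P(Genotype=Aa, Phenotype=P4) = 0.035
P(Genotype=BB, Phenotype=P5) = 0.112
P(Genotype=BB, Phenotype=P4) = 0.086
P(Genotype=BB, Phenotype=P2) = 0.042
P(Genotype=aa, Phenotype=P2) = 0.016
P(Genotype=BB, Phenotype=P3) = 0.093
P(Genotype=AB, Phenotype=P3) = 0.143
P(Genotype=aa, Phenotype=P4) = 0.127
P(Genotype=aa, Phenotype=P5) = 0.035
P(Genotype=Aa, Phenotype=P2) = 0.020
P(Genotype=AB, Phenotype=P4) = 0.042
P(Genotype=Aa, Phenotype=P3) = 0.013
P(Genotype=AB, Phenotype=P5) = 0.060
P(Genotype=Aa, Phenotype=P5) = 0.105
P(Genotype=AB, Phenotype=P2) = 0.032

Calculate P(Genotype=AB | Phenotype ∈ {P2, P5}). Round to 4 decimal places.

P(Phenotype=P2) = 0.020 + 0.016 + 0.032 + 0.042 = 0.110.
P(Phenotype=P5) = 0.105 + 0.035 + 0.060 + 0.112 = 0.312.
P(Phenotype ∈ {P2, P5}) = 0.110 + 0.312 = 0.422; P(Genotype=AB, Phenotype ∈ {P2, P5}) = 0.032 + 0.060 = 0.092.
P(Genotype=AB | Phenotype ∈ {P2, P5}) = 0.092/0.422 = 0.2180.

0.2180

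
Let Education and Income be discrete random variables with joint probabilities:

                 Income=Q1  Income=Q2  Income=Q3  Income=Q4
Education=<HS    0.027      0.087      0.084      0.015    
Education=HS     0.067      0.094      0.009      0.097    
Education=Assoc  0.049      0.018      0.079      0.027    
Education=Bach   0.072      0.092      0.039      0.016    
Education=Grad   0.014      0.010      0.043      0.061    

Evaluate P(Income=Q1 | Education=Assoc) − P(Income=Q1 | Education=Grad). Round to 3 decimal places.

P(Education=Assoc) = 0.049 + 0.018 + 0.079 + 0.027 = 0.173; P(Income=Q1 | Education=Assoc) = 0.049/0.173 = 0.2832.
P(Education=Grad) = 0.014 + 0.010 + 0.043 + 0.061 = 0.128; P(Income=Q1 | Education=Grad) = 0.014/0.128 = 0.1094.
Difference = 0.174.

0.174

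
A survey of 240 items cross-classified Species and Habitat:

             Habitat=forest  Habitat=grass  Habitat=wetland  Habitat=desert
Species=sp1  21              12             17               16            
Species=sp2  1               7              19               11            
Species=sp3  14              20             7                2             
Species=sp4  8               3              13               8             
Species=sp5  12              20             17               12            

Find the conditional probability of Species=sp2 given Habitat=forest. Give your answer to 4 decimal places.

Total with Habitat=forest: 21 + 1 + 14 + 8 + 12 = 56.
P(Species=sp2 | Habitat=forest) = 1/56 = 0.0179.

0.0179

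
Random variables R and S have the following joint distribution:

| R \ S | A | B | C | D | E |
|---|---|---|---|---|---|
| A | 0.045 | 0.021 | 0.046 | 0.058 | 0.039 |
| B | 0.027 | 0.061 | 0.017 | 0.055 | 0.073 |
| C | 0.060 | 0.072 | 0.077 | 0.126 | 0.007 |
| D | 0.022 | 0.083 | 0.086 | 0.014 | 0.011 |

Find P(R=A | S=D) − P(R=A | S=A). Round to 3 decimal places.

-0.063

P(S=D) = 0.058 + 0.055 + 0.126 + 0.014 = 0.253; P(R=A | S=D) = 0.058/0.253 = 0.2292.
P(S=A) = 0.045 + 0.027 + 0.060 + 0.022 = 0.154; P(R=A | S=A) = 0.045/0.154 = 0.2922.
Difference = -0.063.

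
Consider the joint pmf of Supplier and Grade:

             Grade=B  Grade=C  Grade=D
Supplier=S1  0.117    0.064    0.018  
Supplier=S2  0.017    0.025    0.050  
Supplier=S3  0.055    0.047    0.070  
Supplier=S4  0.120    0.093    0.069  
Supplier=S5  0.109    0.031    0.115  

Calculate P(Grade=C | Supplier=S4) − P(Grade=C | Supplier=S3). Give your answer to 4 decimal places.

0.0565

P(Supplier=S4) = 0.120 + 0.093 + 0.069 = 0.282; P(Grade=C | Supplier=S4) = 0.093/0.282 = 0.32979.
P(Supplier=S3) = 0.055 + 0.047 + 0.070 = 0.172; P(Grade=C | Supplier=S3) = 0.047/0.172 = 0.27326.
Difference = 0.0565.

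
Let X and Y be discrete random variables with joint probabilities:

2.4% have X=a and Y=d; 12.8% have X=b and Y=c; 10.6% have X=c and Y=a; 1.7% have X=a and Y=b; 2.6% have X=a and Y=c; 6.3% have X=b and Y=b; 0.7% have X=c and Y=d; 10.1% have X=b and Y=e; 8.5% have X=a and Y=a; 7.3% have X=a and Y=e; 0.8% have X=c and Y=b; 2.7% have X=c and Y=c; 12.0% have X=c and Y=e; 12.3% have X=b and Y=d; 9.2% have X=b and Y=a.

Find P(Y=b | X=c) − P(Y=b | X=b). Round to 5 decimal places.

P(X=c) = 0.106 + 0.008 + 0.027 + 0.007 + 0.120 = 0.268; P(Y=b | X=c) = 0.008/0.268 = 0.029851.
P(X=b) = 0.092 + 0.063 + 0.128 + 0.123 + 0.101 = 0.507; P(Y=b | X=b) = 0.063/0.507 = 0.124260.
Difference = -0.09441.

-0.09441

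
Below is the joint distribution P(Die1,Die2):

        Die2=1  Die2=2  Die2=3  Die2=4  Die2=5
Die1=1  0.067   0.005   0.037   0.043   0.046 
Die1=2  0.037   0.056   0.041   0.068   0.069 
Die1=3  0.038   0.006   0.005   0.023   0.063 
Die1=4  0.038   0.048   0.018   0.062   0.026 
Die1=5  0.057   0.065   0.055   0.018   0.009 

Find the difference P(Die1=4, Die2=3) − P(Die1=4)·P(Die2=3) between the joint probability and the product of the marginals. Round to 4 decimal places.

P(Die1=4) = 0.038 + 0.048 + 0.018 + 0.062 + 0.026 = 0.192.
P(Die2=3) = 0.037 + 0.041 + 0.005 + 0.018 + 0.055 = 0.156.
P(Die1=4, Die2=3) − P(Die1=4)P(Die2=3) = 0.018 − 0.192×0.156 = -0.0120.

-0.0120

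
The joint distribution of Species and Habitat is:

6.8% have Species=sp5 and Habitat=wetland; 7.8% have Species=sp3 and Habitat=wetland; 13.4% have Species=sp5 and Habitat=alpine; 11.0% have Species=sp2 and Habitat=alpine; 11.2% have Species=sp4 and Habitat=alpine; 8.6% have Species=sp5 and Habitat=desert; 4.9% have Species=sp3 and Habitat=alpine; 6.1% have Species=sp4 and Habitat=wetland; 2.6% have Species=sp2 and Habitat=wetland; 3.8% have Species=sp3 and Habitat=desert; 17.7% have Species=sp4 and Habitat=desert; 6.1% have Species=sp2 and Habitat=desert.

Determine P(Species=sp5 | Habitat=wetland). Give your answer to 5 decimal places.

0.29185

P(Habitat=wetland) = 0.026 + 0.078 + 0.061 + 0.068 = 0.233.
P(Species=sp5 | Habitat=wetland) = 0.068/0.233 = 0.29185.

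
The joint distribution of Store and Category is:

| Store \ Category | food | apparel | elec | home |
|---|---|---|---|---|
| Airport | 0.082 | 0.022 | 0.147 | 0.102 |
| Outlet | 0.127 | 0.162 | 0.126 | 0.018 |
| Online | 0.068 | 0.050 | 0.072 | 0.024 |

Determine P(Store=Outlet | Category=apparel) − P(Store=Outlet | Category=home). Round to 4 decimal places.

0.5673

P(Category=apparel) = 0.022 + 0.162 + 0.050 = 0.234; P(Store=Outlet | Category=apparel) = 0.162/0.234 = 0.69231.
P(Category=home) = 0.102 + 0.018 + 0.024 = 0.144; P(Store=Outlet | Category=home) = 0.018/0.144 = 0.12500.
Difference = 0.5673.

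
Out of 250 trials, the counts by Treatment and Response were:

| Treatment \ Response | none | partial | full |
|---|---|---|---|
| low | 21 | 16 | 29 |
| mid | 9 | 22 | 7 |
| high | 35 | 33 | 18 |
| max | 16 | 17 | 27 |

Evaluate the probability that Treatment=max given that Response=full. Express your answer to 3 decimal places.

Total with Response=full: 29 + 7 + 18 + 27 = 81.
P(Treatment=max | Response=full) = 27/81 = 0.333.

0.333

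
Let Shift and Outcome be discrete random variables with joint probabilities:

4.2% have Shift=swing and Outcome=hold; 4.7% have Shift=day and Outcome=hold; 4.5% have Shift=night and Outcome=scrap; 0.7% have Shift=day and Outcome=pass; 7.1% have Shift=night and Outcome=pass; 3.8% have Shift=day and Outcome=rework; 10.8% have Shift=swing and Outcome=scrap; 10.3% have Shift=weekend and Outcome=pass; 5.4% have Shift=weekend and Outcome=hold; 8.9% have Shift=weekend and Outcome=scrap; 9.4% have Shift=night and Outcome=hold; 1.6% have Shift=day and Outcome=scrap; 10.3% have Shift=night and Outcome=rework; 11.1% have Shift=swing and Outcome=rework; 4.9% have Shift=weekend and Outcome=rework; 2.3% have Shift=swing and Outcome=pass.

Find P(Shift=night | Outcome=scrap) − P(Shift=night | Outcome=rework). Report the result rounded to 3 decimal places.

-0.168

P(Outcome=scrap) = 0.016 + 0.108 + 0.045 + 0.089 = 0.258; P(Shift=night | Outcome=scrap) = 0.045/0.258 = 0.1744.
P(Outcome=rework) = 0.038 + 0.111 + 0.103 + 0.049 = 0.301; P(Shift=night | Outcome=rework) = 0.103/0.301 = 0.3422.
Difference = -0.168.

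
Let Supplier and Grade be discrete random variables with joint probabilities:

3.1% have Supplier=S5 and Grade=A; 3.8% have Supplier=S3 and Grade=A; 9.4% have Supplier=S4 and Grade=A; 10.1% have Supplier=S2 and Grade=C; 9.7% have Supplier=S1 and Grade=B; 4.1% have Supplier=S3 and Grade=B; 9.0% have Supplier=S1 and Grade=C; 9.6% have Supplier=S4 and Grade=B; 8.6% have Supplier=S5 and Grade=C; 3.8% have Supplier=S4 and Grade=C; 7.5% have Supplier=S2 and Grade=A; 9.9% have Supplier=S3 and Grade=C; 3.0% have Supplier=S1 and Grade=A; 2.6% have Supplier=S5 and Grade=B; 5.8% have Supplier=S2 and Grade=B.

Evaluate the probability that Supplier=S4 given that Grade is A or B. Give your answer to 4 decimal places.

0.3242

P(Grade=A) = 0.030 + 0.075 + 0.038 + 0.094 + 0.031 = 0.268.
P(Grade=B) = 0.097 + 0.058 + 0.041 + 0.096 + 0.026 = 0.318.
P(Grade ∈ {A, B}) = 0.268 + 0.318 = 0.586; P(Supplier=S4, Grade ∈ {A, B}) = 0.094 + 0.096 = 0.190.
P(Supplier=S4 | Grade ∈ {A, B}) = 0.190/0.586 = 0.3242.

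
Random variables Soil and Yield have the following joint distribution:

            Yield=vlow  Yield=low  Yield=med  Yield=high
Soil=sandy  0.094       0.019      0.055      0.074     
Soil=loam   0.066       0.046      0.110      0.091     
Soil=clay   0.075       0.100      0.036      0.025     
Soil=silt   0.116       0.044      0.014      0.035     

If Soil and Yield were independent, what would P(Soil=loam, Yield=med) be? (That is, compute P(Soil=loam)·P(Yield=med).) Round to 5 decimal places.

P(Soil=loam) = 0.066 + 0.046 + 0.110 + 0.091 = 0.313.
P(Yield=med) = 0.055 + 0.110 + 0.036 + 0.014 = 0.215.
Product: 0.313 × 0.215 = 0.06730.

0.06730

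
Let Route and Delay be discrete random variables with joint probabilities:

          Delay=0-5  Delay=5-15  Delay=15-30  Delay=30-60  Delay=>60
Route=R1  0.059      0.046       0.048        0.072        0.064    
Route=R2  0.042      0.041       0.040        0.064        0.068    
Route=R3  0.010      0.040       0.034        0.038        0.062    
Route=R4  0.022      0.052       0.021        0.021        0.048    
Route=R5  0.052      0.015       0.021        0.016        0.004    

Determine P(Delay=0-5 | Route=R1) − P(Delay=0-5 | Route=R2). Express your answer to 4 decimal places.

0.0394

P(Route=R1) = 0.059 + 0.046 + 0.048 + 0.072 + 0.064 = 0.289; P(Delay=0-5 | Route=R1) = 0.059/0.289 = 0.20415.
P(Route=R2) = 0.042 + 0.041 + 0.040 + 0.064 + 0.068 = 0.255; P(Delay=0-5 | Route=R2) = 0.042/0.255 = 0.16471.
Difference = 0.0394.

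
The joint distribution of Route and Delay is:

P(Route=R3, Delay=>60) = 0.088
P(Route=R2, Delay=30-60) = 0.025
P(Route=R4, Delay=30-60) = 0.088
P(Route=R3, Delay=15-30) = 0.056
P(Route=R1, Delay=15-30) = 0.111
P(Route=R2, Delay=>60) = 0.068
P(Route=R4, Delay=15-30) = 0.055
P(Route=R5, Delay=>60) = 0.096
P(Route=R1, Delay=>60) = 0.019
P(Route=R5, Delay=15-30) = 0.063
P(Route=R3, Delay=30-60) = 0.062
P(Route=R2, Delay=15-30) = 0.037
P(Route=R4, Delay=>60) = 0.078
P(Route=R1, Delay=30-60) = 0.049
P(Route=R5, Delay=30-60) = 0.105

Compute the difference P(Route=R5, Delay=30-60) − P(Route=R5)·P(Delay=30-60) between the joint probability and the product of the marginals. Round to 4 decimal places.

0.0181

P(Route=R5) = 0.063 + 0.105 + 0.096 = 0.264.
P(Delay=30-60) = 0.049 + 0.025 + 0.062 + 0.088 + 0.105 = 0.329.
P(Route=R5, Delay=30-60) − P(Route=R5)P(Delay=30-60) = 0.105 − 0.264×0.329 = 0.0181.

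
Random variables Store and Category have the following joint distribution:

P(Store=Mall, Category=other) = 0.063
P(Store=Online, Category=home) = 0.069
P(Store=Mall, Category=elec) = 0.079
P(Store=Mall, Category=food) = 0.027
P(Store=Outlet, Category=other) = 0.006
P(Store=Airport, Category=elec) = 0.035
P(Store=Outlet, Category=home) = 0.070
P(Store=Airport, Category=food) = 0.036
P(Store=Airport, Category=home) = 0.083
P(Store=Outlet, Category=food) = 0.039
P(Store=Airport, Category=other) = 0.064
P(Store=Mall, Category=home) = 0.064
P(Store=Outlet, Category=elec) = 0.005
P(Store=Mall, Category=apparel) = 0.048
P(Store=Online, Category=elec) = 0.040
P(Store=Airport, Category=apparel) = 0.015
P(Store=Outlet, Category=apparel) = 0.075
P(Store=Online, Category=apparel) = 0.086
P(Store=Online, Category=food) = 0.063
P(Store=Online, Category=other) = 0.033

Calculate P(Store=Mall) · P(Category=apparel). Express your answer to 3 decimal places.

0.063

P(Store=Mall) = 0.027 + 0.048 + 0.079 + 0.064 + 0.063 = 0.281.
P(Category=apparel) = 0.048 + 0.015 + 0.075 + 0.086 = 0.224.
Product: 0.281 × 0.224 = 0.063.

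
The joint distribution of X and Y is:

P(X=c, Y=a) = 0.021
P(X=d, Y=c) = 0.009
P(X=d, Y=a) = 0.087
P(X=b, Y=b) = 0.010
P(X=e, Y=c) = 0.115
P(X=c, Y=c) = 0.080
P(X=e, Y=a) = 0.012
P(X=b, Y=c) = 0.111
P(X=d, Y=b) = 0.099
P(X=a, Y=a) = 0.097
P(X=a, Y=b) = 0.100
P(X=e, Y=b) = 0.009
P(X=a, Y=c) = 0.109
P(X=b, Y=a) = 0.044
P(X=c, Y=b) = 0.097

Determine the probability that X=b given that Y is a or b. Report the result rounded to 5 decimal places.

0.09375

P(Y=a) = 0.097 + 0.044 + 0.021 + 0.087 + 0.012 = 0.261.
P(Y=b) = 0.100 + 0.010 + 0.097 + 0.099 + 0.009 = 0.315.
P(Y ∈ {a, b}) = 0.261 + 0.315 = 0.576; P(X=b, Y ∈ {a, b}) = 0.044 + 0.010 = 0.054.
P(X=b | Y ∈ {a, b}) = 0.054/0.576 = 0.09375.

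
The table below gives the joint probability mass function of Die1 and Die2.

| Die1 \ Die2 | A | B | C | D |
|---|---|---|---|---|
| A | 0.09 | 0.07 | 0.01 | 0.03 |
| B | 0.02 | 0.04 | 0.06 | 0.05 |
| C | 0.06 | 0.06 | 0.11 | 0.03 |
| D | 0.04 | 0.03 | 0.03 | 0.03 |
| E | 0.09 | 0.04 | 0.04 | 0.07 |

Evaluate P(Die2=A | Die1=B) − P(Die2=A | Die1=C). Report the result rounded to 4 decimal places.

P(Die1=B) = 0.02 + 0.04 + 0.06 + 0.05 = 0.17; P(Die2=A | Die1=B) = 0.02/0.17 = 0.11765.
P(Die1=C) = 0.06 + 0.06 + 0.11 + 0.03 = 0.26; P(Die2=A | Die1=C) = 0.06/0.26 = 0.23077.
Difference = -0.1131.

-0.1131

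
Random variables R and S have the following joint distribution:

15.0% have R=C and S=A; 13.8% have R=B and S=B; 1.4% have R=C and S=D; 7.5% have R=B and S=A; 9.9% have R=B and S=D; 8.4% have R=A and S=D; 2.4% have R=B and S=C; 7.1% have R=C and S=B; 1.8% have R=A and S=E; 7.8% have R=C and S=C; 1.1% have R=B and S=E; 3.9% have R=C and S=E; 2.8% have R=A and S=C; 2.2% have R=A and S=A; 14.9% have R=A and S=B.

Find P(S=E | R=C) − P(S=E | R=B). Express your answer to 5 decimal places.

P(R=C) = 0.150 + 0.071 + 0.078 + 0.014 + 0.039 = 0.352; P(S=E | R=C) = 0.039/0.352 = 0.110795.
P(R=B) = 0.075 + 0.138 + 0.024 + 0.099 + 0.011 = 0.347; P(S=E | R=B) = 0.011/0.347 = 0.031700.
Difference = 0.07910.

0.07910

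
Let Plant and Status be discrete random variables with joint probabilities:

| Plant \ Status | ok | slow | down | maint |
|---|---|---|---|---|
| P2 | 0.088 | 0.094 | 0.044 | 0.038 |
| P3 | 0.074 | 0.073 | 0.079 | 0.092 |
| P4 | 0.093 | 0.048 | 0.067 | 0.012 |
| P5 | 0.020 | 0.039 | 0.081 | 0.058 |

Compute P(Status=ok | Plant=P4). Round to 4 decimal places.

P(Plant=P4) = 0.093 + 0.048 + 0.067 + 0.012 = 0.220.
P(Status=ok | Plant=P4) = 0.093/0.220 = 0.4227.

0.4227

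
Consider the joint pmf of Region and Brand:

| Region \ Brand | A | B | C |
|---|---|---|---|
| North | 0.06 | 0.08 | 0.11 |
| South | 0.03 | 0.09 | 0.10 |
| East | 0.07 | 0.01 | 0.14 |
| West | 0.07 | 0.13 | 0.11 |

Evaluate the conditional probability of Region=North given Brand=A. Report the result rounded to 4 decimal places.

0.2609

P(Brand=A) = 0.06 + 0.03 + 0.07 + 0.07 = 0.23.
P(Region=North | Brand=A) = 0.06/0.23 = 0.2609.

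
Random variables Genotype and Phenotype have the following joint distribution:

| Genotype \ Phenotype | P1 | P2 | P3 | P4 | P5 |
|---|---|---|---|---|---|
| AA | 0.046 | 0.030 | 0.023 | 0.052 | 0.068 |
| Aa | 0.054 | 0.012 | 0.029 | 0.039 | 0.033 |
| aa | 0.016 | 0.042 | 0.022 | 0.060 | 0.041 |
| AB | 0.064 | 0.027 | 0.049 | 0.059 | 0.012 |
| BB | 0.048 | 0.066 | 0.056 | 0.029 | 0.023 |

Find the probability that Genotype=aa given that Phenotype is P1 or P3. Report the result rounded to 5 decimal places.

0.09337

P(Phenotype=P1) = 0.046 + 0.054 + 0.016 + 0.064 + 0.048 = 0.228.
P(Phenotype=P3) = 0.023 + 0.029 + 0.022 + 0.049 + 0.056 = 0.179.
P(Phenotype ∈ {P1, P3}) = 0.228 + 0.179 = 0.407; P(Genotype=aa, Phenotype ∈ {P1, P3}) = 0.016 + 0.022 = 0.038.
P(Genotype=aa | Phenotype ∈ {P1, P3}) = 0.038/0.407 = 0.09337.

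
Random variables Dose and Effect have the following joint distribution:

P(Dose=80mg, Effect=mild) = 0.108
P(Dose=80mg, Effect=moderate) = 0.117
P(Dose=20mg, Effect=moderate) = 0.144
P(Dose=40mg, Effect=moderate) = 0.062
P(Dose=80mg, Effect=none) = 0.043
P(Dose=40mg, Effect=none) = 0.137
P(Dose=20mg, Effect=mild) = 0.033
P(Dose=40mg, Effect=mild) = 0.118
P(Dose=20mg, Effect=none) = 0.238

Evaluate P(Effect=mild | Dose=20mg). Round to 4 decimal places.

P(Dose=20mg) = 0.238 + 0.033 + 0.144 = 0.415.
P(Effect=mild | Dose=20mg) = 0.033/0.415 = 0.0795.

0.0795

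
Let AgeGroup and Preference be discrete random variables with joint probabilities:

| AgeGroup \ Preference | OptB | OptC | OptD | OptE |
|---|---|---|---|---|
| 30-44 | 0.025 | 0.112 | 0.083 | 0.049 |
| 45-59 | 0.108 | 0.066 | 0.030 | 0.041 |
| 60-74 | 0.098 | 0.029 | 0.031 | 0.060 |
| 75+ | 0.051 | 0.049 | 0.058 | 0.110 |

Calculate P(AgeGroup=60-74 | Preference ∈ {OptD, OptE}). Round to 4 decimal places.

P(Preference=OptD) = 0.083 + 0.030 + 0.031 + 0.058 = 0.202.
P(Preference=OptE) = 0.049 + 0.041 + 0.060 + 0.110 = 0.260.
P(Preference ∈ {OptD, OptE}) = 0.202 + 0.260 = 0.462; P(AgeGroup=60-74, Preference ∈ {OptD, OptE}) = 0.031 + 0.060 = 0.091.
P(AgeGroup=60-74 | Preference ∈ {OptD, OptE}) = 0.091/0.462 = 0.1970.

0.1970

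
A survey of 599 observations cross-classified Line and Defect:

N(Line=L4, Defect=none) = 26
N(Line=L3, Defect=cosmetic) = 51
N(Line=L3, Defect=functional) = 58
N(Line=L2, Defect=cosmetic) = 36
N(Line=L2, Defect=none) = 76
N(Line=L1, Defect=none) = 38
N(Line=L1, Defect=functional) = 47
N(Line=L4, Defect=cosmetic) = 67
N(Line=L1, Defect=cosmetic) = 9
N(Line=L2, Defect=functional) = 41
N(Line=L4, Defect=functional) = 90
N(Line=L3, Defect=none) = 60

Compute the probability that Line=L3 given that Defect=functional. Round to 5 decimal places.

0.24576

Total with Defect=functional: 47 + 41 + 58 + 90 = 236.
P(Line=L3 | Defect=functional) = 58/236 = 0.24576.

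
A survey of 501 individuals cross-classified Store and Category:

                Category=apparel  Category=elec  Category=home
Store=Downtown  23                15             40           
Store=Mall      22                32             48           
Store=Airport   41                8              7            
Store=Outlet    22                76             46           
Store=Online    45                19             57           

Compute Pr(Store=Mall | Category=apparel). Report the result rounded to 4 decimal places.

Total with Category=apparel: 23 + 22 + 41 + 22 + 45 = 153.
P(Store=Mall | Category=apparel) = 22/153 = 0.1438.

0.1438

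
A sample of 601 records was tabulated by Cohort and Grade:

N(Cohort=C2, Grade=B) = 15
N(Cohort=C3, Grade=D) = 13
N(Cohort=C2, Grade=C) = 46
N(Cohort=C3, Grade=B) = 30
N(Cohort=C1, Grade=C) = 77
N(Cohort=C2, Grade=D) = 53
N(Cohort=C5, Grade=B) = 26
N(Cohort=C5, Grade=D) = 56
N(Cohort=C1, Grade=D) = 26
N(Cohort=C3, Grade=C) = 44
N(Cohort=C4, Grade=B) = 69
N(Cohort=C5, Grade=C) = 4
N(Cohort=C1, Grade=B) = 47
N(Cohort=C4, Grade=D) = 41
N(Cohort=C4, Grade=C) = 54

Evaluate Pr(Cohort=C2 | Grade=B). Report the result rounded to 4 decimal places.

0.0802

Total with Grade=B: 47 + 15 + 30 + 69 + 26 = 187.
P(Cohort=C2 | Grade=B) = 15/187 = 0.0802.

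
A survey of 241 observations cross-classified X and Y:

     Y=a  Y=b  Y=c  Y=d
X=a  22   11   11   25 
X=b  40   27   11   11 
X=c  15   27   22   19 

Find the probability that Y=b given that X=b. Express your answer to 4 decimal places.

0.3034

Total with X=b: 40 + 27 + 11 + 11 = 89.
P(Y=b | X=b) = 27/89 = 0.3034.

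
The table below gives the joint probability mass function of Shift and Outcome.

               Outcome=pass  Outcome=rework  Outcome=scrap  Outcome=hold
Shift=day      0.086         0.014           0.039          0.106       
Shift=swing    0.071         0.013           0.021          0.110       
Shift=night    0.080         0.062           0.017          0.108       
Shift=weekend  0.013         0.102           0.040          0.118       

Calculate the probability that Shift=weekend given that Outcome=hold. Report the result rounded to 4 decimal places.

0.2670

P(Outcome=hold) = 0.106 + 0.110 + 0.108 + 0.118 = 0.442.
P(Shift=weekend | Outcome=hold) = 0.118/0.442 = 0.2670.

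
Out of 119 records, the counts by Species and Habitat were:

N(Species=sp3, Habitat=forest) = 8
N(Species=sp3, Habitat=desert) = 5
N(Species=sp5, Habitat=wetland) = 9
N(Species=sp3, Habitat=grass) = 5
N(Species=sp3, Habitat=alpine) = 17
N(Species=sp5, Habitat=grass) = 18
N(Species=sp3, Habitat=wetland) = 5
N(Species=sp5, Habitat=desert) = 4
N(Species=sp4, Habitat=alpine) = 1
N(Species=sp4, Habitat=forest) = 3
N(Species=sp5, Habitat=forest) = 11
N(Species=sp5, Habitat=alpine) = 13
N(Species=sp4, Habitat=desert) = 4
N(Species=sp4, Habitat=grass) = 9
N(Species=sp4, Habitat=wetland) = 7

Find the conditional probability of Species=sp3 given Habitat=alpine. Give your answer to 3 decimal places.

Total with Habitat=alpine: 17 + 1 + 13 = 31.
P(Species=sp3 | Habitat=alpine) = 17/31 = 0.548.

0.548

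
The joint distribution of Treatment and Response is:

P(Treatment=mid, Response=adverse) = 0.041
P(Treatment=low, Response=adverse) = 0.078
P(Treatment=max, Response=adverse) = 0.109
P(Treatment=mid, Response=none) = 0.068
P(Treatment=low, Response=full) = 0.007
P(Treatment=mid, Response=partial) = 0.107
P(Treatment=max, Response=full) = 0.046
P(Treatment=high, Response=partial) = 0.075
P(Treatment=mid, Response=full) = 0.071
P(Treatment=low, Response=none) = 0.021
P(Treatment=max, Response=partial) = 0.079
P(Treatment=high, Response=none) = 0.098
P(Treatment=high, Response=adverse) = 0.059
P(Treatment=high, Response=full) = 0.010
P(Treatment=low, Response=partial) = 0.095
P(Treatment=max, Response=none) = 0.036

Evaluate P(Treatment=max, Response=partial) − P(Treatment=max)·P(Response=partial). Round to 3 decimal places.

P(Treatment=max) = 0.036 + 0.079 + 0.046 + 0.109 = 0.270.
P(Response=partial) = 0.095 + 0.107 + 0.075 + 0.079 = 0.356.
P(Treatment=max, Response=partial) − P(Treatment=max)P(Response=partial) = 0.079 − 0.270×0.356 = -0.017.

-0.017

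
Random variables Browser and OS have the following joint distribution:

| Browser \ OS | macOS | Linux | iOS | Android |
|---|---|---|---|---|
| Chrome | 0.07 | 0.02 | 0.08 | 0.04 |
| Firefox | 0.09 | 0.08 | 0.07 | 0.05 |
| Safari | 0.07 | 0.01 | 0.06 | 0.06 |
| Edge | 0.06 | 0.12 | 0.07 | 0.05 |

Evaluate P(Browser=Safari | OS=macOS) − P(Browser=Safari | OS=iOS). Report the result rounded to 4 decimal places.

0.0271

P(OS=macOS) = 0.07 + 0.09 + 0.07 + 0.06 = 0.29; P(Browser=Safari | OS=macOS) = 0.07/0.29 = 0.24138.
P(OS=iOS) = 0.08 + 0.07 + 0.06 + 0.07 = 0.28; P(Browser=Safari | OS=iOS) = 0.06/0.28 = 0.21429.
Difference = 0.0271.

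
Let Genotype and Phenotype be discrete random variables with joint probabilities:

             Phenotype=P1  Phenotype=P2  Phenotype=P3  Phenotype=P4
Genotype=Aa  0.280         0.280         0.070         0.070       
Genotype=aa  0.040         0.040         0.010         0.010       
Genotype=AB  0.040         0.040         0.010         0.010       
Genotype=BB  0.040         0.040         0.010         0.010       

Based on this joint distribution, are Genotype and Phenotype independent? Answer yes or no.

yes

Every cell satisfies P(Genotype,Phenotype) = P(Genotype)·P(Phenotype). For instance P(Genotype=AB) = 0.100, P(Phenotype=P3) = 0.100, and 0.100×0.100 = 0.010 matches the joint entry. So Genotype and Phenotype are independent.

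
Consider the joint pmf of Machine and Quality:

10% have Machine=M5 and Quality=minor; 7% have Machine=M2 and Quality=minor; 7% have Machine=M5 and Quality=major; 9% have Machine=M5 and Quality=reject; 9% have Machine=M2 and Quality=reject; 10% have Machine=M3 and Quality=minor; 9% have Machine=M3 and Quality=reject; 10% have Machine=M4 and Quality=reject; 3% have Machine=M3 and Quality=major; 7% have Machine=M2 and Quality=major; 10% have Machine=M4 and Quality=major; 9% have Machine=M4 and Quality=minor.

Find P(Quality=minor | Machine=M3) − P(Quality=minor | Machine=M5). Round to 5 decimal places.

0.06993

P(Machine=M3) = 0.10 + 0.03 + 0.09 = 0.22; P(Quality=minor | Machine=M3) = 0.10/0.22 = 0.454545.
P(Machine=M5) = 0.10 + 0.07 + 0.09 = 0.26; P(Quality=minor | Machine=M5) = 0.10/0.26 = 0.384615.
Difference = 0.06993.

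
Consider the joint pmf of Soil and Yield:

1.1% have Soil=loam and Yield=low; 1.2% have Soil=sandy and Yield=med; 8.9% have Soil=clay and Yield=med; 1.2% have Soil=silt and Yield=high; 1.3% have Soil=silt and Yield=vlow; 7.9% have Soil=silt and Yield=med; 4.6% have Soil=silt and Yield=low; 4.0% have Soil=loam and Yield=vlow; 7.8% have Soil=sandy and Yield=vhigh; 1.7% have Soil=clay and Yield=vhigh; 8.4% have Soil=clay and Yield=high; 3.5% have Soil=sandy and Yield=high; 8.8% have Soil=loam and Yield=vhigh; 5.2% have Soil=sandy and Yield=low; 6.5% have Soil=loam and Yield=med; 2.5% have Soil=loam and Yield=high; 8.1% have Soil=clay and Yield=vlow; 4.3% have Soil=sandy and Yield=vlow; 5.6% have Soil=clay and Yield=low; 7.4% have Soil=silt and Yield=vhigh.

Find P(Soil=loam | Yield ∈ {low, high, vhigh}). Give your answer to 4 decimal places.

0.2145

P(Yield=low) = 0.052 + 0.011 + 0.056 + 0.046 = 0.165.
P(Yield=high) = 0.035 + 0.025 + 0.084 + 0.012 = 0.156.
P(Yield=vhigh) = 0.078 + 0.088 + 0.017 + 0.074 = 0.257.
P(Yield ∈ {low, high, vhigh}) = 0.165 + 0.156 + 0.257 = 0.578; P(Soil=loam, Yield ∈ {low, high, vhigh}) = 0.011 + 0.025 + 0.088 = 0.124.
P(Soil=loam | Yield ∈ {low, high, vhigh}) = 0.124/0.578 = 0.2145.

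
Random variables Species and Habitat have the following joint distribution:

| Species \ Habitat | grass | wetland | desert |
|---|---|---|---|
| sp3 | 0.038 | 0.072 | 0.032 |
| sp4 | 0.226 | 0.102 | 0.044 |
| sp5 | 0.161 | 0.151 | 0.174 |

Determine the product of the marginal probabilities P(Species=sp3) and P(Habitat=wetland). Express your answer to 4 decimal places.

P(Species=sp3) = 0.038 + 0.072 + 0.032 = 0.142.
P(Habitat=wetland) = 0.072 + 0.102 + 0.151 = 0.325.
Product: 0.142 × 0.325 = 0.0462.

0.0462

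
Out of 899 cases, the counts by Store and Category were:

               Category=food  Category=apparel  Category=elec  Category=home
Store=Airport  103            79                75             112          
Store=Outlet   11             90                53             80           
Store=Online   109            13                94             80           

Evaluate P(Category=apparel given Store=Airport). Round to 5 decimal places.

Total with Store=Airport: 103 + 79 + 75 + 112 = 369.
P(Category=apparel | Store=Airport) = 79/369 = 0.21409.

0.21409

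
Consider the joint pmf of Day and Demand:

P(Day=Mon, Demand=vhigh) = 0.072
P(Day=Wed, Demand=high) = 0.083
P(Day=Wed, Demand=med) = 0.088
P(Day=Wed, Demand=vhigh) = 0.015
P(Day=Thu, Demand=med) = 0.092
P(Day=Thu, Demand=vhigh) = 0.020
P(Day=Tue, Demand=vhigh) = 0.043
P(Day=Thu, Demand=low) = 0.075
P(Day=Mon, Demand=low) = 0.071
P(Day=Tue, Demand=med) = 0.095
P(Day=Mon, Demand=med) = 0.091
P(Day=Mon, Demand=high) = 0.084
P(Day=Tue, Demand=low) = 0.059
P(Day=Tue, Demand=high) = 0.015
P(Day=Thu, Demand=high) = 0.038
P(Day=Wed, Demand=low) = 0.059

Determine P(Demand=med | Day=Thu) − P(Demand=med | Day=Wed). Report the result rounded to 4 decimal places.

0.0497

P(Day=Thu) = 0.075 + 0.092 + 0.038 + 0.020 = 0.225; P(Demand=med | Day=Thu) = 0.092/0.225 = 0.40889.
P(Day=Wed) = 0.059 + 0.088 + 0.083 + 0.015 = 0.245; P(Demand=med | Day=Wed) = 0.088/0.245 = 0.35918.
Difference = 0.0497.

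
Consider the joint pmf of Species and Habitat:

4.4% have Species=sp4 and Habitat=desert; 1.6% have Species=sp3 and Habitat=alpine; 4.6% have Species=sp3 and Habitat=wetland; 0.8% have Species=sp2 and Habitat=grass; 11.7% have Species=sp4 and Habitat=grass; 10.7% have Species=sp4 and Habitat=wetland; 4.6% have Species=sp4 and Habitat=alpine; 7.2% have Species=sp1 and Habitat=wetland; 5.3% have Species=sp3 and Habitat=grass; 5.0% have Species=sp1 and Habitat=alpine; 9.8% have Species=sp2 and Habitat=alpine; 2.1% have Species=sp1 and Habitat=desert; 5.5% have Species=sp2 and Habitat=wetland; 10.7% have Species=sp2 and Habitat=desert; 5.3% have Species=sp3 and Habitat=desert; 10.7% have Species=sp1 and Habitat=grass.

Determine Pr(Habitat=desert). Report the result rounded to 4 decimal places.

P(Habitat=desert) = 0.021 + 0.107 + 0.053 + 0.044 = 0.225.

0.2250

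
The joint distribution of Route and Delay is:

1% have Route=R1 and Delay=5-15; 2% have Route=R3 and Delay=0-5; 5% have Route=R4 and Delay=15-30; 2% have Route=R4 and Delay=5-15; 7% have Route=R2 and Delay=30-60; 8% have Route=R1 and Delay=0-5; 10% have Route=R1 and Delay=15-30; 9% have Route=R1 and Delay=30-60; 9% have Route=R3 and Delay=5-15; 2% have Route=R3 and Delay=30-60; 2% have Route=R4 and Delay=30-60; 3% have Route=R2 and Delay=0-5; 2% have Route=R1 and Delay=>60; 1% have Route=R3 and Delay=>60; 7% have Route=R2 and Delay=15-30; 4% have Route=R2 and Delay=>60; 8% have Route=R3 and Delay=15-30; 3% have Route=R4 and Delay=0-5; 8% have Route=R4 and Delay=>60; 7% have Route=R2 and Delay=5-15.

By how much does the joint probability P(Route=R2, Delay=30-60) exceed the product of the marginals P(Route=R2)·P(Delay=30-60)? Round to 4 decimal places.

P(Route=R2) = 0.03 + 0.07 + 0.07 + 0.07 + 0.04 = 0.28.
P(Delay=30-60) = 0.09 + 0.07 + 0.02 + 0.02 = 0.20.
P(Route=R2, Delay=30-60) − P(Route=R2)P(Delay=30-60) = 0.07 − 0.28×0.20 = 0.0140.

0.0140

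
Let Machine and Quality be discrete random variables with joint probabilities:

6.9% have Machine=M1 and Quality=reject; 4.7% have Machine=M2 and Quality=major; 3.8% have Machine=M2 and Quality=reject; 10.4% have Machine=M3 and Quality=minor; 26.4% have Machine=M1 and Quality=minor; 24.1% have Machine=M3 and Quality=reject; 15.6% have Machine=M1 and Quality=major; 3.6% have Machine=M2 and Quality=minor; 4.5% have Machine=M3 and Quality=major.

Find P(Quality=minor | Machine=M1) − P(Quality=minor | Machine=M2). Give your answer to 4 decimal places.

P(Machine=M1) = 0.264 + 0.156 + 0.069 = 0.489; P(Quality=minor | Machine=M1) = 0.264/0.489 = 0.53988.
P(Machine=M2) = 0.036 + 0.047 + 0.038 = 0.121; P(Quality=minor | Machine=M2) = 0.036/0.121 = 0.29752.
Difference = 0.2424.

0.2424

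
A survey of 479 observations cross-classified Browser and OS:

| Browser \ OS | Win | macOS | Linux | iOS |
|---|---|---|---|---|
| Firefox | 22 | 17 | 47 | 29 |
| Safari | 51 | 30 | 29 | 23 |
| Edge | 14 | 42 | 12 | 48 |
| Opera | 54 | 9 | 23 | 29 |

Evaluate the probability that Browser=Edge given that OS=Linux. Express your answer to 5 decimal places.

Total with OS=Linux: 47 + 29 + 12 + 23 = 111.
P(Browser=Edge | OS=Linux) = 12/111 = 0.10811.

0.10811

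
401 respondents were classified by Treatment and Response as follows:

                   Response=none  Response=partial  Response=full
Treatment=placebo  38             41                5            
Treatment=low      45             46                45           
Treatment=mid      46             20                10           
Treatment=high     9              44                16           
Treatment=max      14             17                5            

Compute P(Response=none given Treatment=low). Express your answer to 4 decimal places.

Total with Treatment=low: 45 + 46 + 45 = 136.
P(Response=none | Treatment=low) = 45/136 = 0.3309.

0.3309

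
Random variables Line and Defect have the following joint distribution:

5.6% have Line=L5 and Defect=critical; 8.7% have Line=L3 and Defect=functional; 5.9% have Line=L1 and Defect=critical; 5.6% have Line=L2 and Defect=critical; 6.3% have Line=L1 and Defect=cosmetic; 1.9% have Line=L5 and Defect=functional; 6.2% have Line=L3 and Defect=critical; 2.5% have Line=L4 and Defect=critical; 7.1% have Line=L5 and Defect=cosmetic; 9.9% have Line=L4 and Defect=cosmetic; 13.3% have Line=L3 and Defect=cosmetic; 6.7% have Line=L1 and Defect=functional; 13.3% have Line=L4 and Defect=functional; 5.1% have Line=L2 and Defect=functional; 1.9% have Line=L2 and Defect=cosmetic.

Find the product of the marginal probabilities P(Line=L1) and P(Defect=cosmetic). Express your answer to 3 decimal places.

0.073

P(Line=L1) = 0.063 + 0.067 + 0.059 = 0.189.
P(Defect=cosmetic) = 0.063 + 0.019 + 0.133 + 0.099 + 0.071 = 0.385.
Product: 0.189 × 0.385 = 0.073.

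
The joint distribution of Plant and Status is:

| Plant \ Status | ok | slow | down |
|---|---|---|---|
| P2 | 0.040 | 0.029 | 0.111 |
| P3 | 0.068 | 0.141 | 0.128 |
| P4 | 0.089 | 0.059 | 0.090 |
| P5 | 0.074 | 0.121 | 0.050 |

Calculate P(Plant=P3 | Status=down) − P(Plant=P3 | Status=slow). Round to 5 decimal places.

-0.06513

P(Status=down) = 0.111 + 0.128 + 0.090 + 0.050 = 0.379; P(Plant=P3 | Status=down) = 0.128/0.379 = 0.337731.
P(Status=slow) = 0.029 + 0.141 + 0.059 + 0.121 = 0.350; P(Plant=P3 | Status=slow) = 0.141/0.350 = 0.402857.
Difference = -0.06513.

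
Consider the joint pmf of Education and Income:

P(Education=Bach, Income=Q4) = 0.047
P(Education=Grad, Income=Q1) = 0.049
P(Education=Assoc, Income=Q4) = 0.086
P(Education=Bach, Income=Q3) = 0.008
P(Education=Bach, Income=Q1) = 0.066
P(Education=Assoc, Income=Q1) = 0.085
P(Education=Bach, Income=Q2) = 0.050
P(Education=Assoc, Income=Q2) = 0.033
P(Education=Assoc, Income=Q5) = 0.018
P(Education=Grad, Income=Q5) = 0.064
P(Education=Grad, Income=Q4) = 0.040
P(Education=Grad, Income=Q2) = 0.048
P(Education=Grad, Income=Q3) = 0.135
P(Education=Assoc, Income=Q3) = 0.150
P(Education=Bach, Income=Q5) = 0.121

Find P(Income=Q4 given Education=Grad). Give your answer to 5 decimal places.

0.11905

P(Education=Grad) = 0.049 + 0.048 + 0.135 + 0.040 + 0.064 = 0.336.
P(Income=Q4 | Education=Grad) = 0.040/0.336 = 0.11905.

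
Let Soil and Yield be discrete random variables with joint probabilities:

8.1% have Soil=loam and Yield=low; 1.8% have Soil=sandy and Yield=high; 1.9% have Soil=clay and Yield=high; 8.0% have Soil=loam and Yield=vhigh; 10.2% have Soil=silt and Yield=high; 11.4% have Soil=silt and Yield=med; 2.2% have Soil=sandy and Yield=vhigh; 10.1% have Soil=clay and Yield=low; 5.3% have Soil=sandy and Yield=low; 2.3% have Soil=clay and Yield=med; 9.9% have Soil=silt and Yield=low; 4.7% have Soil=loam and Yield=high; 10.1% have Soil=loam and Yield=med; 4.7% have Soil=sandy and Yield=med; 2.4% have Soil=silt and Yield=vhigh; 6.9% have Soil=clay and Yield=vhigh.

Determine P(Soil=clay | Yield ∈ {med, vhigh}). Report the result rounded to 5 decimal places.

P(Yield=med) = 0.047 + 0.101 + 0.023 + 0.114 = 0.285.
P(Yield=vhigh) = 0.022 + 0.080 + 0.069 + 0.024 = 0.195.
P(Yield ∈ {med, vhigh}) = 0.285 + 0.195 = 0.480; P(Soil=clay, Yield ∈ {med, vhigh}) = 0.023 + 0.069 = 0.092.
P(Soil=clay | Yield ∈ {med, vhigh}) = 0.092/0.480 = 0.19167.

0.19167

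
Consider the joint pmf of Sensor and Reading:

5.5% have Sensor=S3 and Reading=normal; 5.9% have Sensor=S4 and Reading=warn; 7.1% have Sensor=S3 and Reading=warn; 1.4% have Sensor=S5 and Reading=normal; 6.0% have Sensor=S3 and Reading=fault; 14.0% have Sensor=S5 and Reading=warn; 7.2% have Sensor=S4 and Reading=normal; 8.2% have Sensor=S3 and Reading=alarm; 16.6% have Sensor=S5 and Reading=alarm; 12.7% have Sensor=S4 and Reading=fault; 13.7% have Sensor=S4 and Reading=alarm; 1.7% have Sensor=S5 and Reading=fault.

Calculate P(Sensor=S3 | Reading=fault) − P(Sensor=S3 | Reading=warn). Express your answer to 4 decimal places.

0.0312

P(Reading=fault) = 0.060 + 0.127 + 0.017 = 0.204; P(Sensor=S3 | Reading=fault) = 0.060/0.204 = 0.29412.
P(Reading=warn) = 0.071 + 0.059 + 0.140 = 0.270; P(Sensor=S3 | Reading=warn) = 0.071/0.270 = 0.26296.
Difference = 0.0312.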